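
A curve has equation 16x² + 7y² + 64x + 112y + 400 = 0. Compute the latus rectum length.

Group the x- and y-terms: 16(x² + 4x) + 7(y² + 16y) = -400
Complete the square: 16(x + 2)² + 7(y + 8)² = -400 + 64 + 448 = 112
Divide through by 112 to get (x + 2)²/7 + (y + 8)²/16 = 1.
Ellipse, center (-2, -8), major axis vertical; a² = 16, b² = 7.
Latus rectum length = 2b²/a = 2·7/4 = 7/2.

7/2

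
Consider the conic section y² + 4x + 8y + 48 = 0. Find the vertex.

(-8, -4)

Only y is squared. Complete the square in y: (y + 4)² = -4(x + 8).
Vertex (-8, -4); 4p = -4 so p = -1. Opens left.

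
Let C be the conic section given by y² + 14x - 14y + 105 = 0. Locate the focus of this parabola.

(-15/2, 7)

Only y is squared. Complete the square in y: (y - 7)² = -14(x + 4).
Vertex (-4, 7); 4p = -14 so p = -7/2. Opens left.
Focus is p units from the vertex along the axis: (h + p, k).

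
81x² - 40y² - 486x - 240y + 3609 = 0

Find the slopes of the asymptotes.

9√10/20 and -9√10/20

Group: 81(x² - 6x) -40(y² + 6y) = -3609
81(x - 3)² -40(y + 3)² = -3609 + 729 - 360 = -3240
Dividing both sides by -3240: (y + 3)²/81 - (x - 3)²/40 = 1
Hyperbola, center (3, -3), transverse axis vertical; a² = 81, b² = 40.
For a vertical hyperbola the asymptotes have slope ±a/b.
Here that is ±9/2√10 = ±9√10/20.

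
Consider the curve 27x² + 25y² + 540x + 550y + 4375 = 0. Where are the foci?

(-10, -13) and (-10, -9)

Group the x- and y-terms: 27(x² + 20x) + 25(y² + 22y) = -4375
Complete the square: 27(x + 10)² + 25(y + 11)² = -4375 + 2700 + 3025 = 1350
Divide through by 1350 to get (x + 10)²/50 + (y + 11)²/54 = 1.
Ellipse, center (-10, -11), major axis vertical; a² = 54, b² = 50.
c² = a² - b² = 54 - 50 = 4, so c = 2.
Foci lie on the vertical axis through the center: (h, k ± c).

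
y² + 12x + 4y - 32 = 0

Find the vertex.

Only y is squared. Complete the square in y: (y + 2)² = -12(x - 3).
Vertex (3, -2); 4p = -12 so p = -3. Opens left.

(3, -2)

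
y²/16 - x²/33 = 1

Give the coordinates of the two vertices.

Center (0, 0). The positive term is the y-term, so the transverse axis is vertical; a² = 16, b² = 33.
a = 4. Vertices at (h, k ± a).

(0, -4) and (0, 4)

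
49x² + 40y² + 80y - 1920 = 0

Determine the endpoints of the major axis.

(0, -8) and (0, 6)

Group: 49x² + 40(y² + 2y) = 1920
Complete the square in x and y: 49x² + 40(y + 1)² = 1920 + 0 + 40 = 1960
Dividing both sides by 1960: x²/40 + (y + 1)²/49 = 1
Ellipse, center (0, -1), major axis vertical; a² = 49, b² = 40.
a = 7. Vertices at (h, k ± a).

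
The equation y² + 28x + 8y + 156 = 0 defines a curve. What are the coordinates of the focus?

Only y is squared. Complete the square in y: (y + 4)² = -28(x + 5).
Vertex (-5, -4); 4p = -28 so p = -7. Opens left.
Focus is p units from the vertex along the axis: (h + p, k).

(-12, -4)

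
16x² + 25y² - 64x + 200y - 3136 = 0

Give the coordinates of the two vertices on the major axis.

16(x² - 4x) + 25(y² + 8y) = 3136
Complete the square in x and y: 16(x - 2)² + 25(y + 4)² = 3136 + 64 + 400 = 3600
Divide through by 3600 to get (x - 2)²/225 + (y + 4)²/144 = 1.
Ellipse, center (2, -4), major axis horizontal; a² = 225, b² = 144.
a = 15. Vertices at (h ± a, k).

(-13, -4) and (17, -4)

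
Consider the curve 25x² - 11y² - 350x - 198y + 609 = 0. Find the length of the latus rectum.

25(x² - 14x) -11(y² + 18y) = -609
Complete the square in x and y: 25(x - 7)² -11(y + 9)² = -609 + 1225 - 891 = -275
Dividing both sides by -275: (y + 9)²/25 - (x - 7)²/11 = 1
Hyperbola, center (7, -9), transverse axis vertical; a² = 25, b² = 11.
Latus rectum length = 2b²/a = 2·11/5 = 22/5.

22/5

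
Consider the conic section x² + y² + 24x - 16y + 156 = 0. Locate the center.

Group the x- and y-terms: (x² + 24x) + (y² - 16y) = -156
Complete the square: (x + 12)² + (y - 8)² = -156 + 144 + 64 = 52
So (x + 12)² + (y - 8)² = 52.
Circle centered at (-12, 8) with r² = 52.

(-12, 8)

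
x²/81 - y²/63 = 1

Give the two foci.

(-12, 0) and (12, 0)

Center (0, 0). The positive term is the x-term, so the transverse axis is horizontal; a² = 81, b² = 63.
c² = a² + b² = 81 + 63 = 144, so c = 12.
Foci lie on the horizontal axis through the center: (h ± c, k).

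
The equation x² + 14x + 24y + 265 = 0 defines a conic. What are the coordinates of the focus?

(-7, -15)

Only x is squared. Complete the square in x: (x + 7)² = -24(y + 9).
Vertex (-7, -9); 4p = -24 so p = -6. Opens down.
Focus is p units from the vertex along the axis: (h, k + p).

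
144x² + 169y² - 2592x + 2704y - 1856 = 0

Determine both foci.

144(x² - 18x) + 169(y² + 16y) = 1856
Completing the square gives 144(x - 9)² + 169(y + 8)² = 1856 + 11664 + 10816 = 24336.
Dividing both sides by 24336: (x - 9)²/169 + (y + 8)²/144 = 1
Ellipse, center (9, -8), major axis horizontal; a² = 169, b² = 144.
c² = a² - b² = 169 - 144 = 25, so c = 5.
Foci lie on the horizontal axis through the center: (h ± c, k).

(4, -8) and (14, -8)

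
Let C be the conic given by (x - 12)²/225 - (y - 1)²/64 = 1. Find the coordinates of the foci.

(-5, 1) and (29, 1)

Center (12, 1). The positive term is the x-term, so the transverse axis is horizontal; a² = 225, b² = 64.
c² = a² + b² = 225 + 64 = 289, so c = 17.
Foci lie on the horizontal axis through the center: (h ± c, k).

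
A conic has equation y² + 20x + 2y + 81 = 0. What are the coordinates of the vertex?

(-4, -1)

Only y is squared. Complete the square in y: (y + 1)² = -20(x + 4).
Vertex (-4, -1); 4p = -20 so p = -5. Opens left.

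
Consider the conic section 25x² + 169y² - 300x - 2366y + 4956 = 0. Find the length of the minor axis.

10

Collect terms: 25(x² - 12x) + 169(y² - 14y) = -4956
Complete the square: 25(x - 6)² + 169(y - 7)² = -4956 + 900 + 8281 = 4225
Divide through by 4225 to get (x - 6)²/169 + (y - 7)²/25 = 1.
Ellipse, center (6, 7), major axis horizontal; a² = 169, b² = 25.
b² = 25 so b = 5; the minor axis has length 2b = 10.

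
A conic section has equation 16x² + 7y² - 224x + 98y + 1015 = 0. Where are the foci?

(7, -10) and (7, -4)

Group: 16(x² - 14x) + 7(y² + 14y) = -1015
Complete the square in x and y: 16(x - 7)² + 7(y + 7)² = -1015 + 784 + 343 = 112
Divide by 112: (x - 7)²/7 + (y + 7)²/16 = 1
Ellipse, center (7, -7), major axis vertical; a² = 16, b² = 7.
c² = a² - b² = 16 - 7 = 9, so c = 3.
Foci lie on the vertical axis through the center: (h, k ± c).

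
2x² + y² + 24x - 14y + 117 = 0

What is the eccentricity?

e = √2/2

Collect terms: 2(x² + 12x) + (y² - 14y) = -117
Complete the square: 2(x + 6)² + (y - 7)² = -117 + 72 + 49 = 4
Divide through by 4 to get (x + 6)²/2 + (y - 7)²/4 = 1.
Ellipse, center (-6, 7), major axis vertical; a² = 4, b² = 2.
c² = a² - b² = 2, so c = √2.
e = c/a = √2/2.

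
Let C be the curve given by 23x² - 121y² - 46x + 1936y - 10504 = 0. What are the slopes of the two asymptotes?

√23/11 and -√23/11

Collect terms: 23(x² - 2x) -121(y² - 16y) = 10504
23(x - 1)² -121(y - 8)² = 10504 + 23 - 7744 = 2783
Dividing both sides by 2783: (x - 1)²/121 - (y - 8)²/23 = 1
Hyperbola, center (1, 8), transverse axis horizontal; a² = 121, b² = 23.
For a horizontal hyperbola the asymptotes have slope ±b/a.
Here that is ±√23/11.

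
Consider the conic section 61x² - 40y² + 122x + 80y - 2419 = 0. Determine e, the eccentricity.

Rearranging, 61(x² + 2x) -40(y² - 2y) = 2419.
Complete the square in x and y: 61(x + 1)² -40(y - 1)² = 2419 + 61 - 40 = 2440
Dividing both sides by 2440: (x + 1)²/40 - (y - 1)²/61 = 1
Hyperbola, center (-1, 1), transverse axis horizontal; a² = 40, b² = 61.
c² = a² + b² = 101, so c = √101.
e = c/a = √101/2√10 = √1010/20.

e = √1010/20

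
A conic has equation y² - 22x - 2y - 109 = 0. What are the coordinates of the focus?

(1/2, 1)

Only y is squared. Complete the square in y: (y - 1)² = 22(x + 5).
Vertex (-5, 1); 4p = 22 so p = 11/2. Opens right.
Focus is p units from the vertex along the axis: (h + p, k).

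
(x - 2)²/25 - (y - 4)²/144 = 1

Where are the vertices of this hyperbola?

(-3, 4) and (7, 4)

Center (2, 4). The positive term is the x-term, so the transverse axis is horizontal; a² = 25, b² = 144.
a = 5. Vertices at (h ± a, k).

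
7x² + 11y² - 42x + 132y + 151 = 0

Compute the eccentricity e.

Rearranging, 7(x² - 6x) + 11(y² + 12y) = -151.
Complete the square in x and y: 7(x - 3)² + 11(y + 6)² = -151 + 63 + 396 = 308
Divide through by 308 to get (x - 3)²/44 + (y + 6)²/28 = 1.
Ellipse, center (3, -6), major axis horizontal; a² = 44, b² = 28.
c² = a² - b² = 16, so c = 4.
e = c/a = 4/2√11 = 2√11/11.

e = 2√11/11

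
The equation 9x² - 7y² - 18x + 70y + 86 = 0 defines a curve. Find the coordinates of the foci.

(1, -3) and (1, 13)

Rearranging, 9(x² - 2x) -7(y² - 10y) = -86.
9(x - 1)² -7(y - 5)² = -86 + 9 - 175 = -252
Divide by -252: (y - 5)²/36 - (x - 1)²/28 = 1
Hyperbola, center (1, 5), transverse axis vertical; a² = 36, b² = 28.
c² = a² + b² = 36 + 28 = 64, so c = 8.
Foci lie on the vertical axis through the center: (h, k ± c).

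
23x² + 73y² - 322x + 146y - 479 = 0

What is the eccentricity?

Collect terms: 23(x² - 14x) + 73(y² + 2y) = 479
Completing the square gives 23(x - 7)² + 73(y + 1)² = 479 + 1127 + 73 = 1679.
Divide by 1679: (x - 7)²/73 + (y + 1)²/23 = 1
Ellipse, center (7, -1), major axis horizontal; a² = 73, b² = 23.
c² = a² - b² = 50, so c = 5√2.
e = c/a = 5√2/√73 = 5√146/73.

e = 5√146/73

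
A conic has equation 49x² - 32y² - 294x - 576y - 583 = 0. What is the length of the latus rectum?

64/7

Rearranging, 49(x² - 6x) -32(y² + 18y) = 583.
Complete the square in x and y: 49(x - 3)² -32(y + 9)² = 583 + 441 - 2592 = -1568
Divide by -1568: (y + 9)²/49 - (x - 3)²/32 = 1
Hyperbola, center (3, -9), transverse axis vertical; a² = 49, b² = 32.
Latus rectum length = 2b²/a = 2·32/7 = 64/7.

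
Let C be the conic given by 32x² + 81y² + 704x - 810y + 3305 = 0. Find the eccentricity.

Group the x- and y-terms: 32(x² + 22x) + 81(y² - 10y) = -3305
Complete the square in x and y: 32(x + 11)² + 81(y - 5)² = -3305 + 3872 + 2025 = 2592
Divide by 2592: (x + 11)²/81 + (y - 5)²/32 = 1
Ellipse, center (-11, 5), major axis horizontal; a² = 81, b² = 32.
c² = a² - b² = 49, so c = 7.
e = c/a = 7/9.

e = 7/9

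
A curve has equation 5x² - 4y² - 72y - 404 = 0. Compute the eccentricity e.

e = 3/2

Collect terms: 5x² -4(y² + 18y) = 404
Complete the square in x and y: 5x² -4(y + 9)² = 404 + 0 - 324 = 80
Divide by 80: x²/16 - (y + 9)²/20 = 1
Hyperbola, center (0, -9), transverse axis horizontal; a² = 16, b² = 20.
c² = a² + b² = 36, so c = 6.
e = c/a = 6/4 = 3/2.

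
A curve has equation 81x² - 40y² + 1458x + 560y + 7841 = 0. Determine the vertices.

(-9, -2) and (-9, 16)

Group: 81(x² + 18x) -40(y² - 14y) = -7841
Complete the square in x and y: 81(x + 9)² -40(y - 7)² = -7841 + 6561 - 1960 = -3240
Dividing both sides by -3240: (y - 7)²/81 - (x + 9)²/40 = 1
Hyperbola, center (-9, 7), transverse axis vertical; a² = 81, b² = 40.
a = 9. Vertices at (h, k ± a).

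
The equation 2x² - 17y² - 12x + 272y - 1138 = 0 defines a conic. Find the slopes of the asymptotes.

√34/17 and -√34/17

Group the x- and y-terms: 2(x² - 6x) -17(y² - 16y) = 1138
Completing the square gives 2(x - 3)² -17(y - 8)² = 1138 + 18 - 1088 = 68.
Divide through by 68 to get (x - 3)²/34 - (y - 8)²/4 = 1.
Hyperbola, center (3, 8), transverse axis horizontal; a² = 34, b² = 4.
For a horizontal hyperbola the asymptotes have slope ±b/a.
Here that is ±2/√34 = ±√34/17.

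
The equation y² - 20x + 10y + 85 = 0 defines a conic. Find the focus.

(8, -5)

Only y is squared. Complete the square in y: (y + 5)² = 20(x - 3).
Vertex (3, -5); 4p = 20 so p = 5. Opens right.
Focus is p units from the vertex along the axis: (h + p, k).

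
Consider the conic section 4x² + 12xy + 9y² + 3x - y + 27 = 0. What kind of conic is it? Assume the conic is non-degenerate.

parabola

A = 4, B = 12, C = 9.
Discriminant B² − 4AC = 12² − 4·4·9 = 0.
B² − 4AC = 0 ⇒ parabola.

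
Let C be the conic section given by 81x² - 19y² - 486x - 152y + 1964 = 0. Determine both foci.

(3, -14) and (3, 6)

Collect terms: 81(x² - 6x) -19(y² + 8y) = -1964
81(x - 3)² -19(y + 4)² = -1964 + 729 - 304 = -1539
Dividing both sides by -1539: (y + 4)²/81 - (x - 3)²/19 = 1
Hyperbola, center (3, -4), transverse axis vertical; a² = 81, b² = 19.
c² = a² + b² = 81 + 19 = 100, so c = 10.
Foci lie on the vertical axis through the center: (h, k ± c).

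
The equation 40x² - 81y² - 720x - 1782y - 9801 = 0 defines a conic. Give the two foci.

Rearranging, 40(x² - 18x) -81(y² + 22y) = 9801.
40(x - 9)² -81(y + 11)² = 9801 + 3240 - 9801 = 3240
Divide through by 3240 to get (x - 9)²/81 - (y + 11)²/40 = 1.
Hyperbola, center (9, -11), transverse axis horizontal; a² = 81, b² = 40.
c² = a² + b² = 81 + 40 = 121, so c = 11.
Foci lie on the horizontal axis through the center: (h ± c, k).

(-2, -11) and (20, -11)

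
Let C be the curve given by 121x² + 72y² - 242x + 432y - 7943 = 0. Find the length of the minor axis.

Group the x- and y-terms: 121(x² - 2x) + 72(y² + 6y) = 7943
Completing the square gives 121(x - 1)² + 72(y + 3)² = 7943 + 121 + 648 = 8712.
Dividing both sides by 8712: (x - 1)²/72 + (y + 3)²/121 = 1
Ellipse, center (1, -3), major axis vertical; a² = 121, b² = 72.
b² = 72 so b = 6√2; the minor axis has length 2b = 12√2.

12√2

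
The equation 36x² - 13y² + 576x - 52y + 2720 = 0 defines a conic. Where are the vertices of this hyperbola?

Rearranging, 36(x² + 16x) -13(y² + 4y) = -2720.
Completing the square gives 36(x + 8)² -13(y + 2)² = -2720 + 2304 - 52 = -468.
Divide through by -468 to get (y + 2)²/36 - (x + 8)²/13 = 1.
Hyperbola, center (-8, -2), transverse axis vertical; a² = 36, b² = 13.
a = 6. Vertices at (h, k ± a).

(-8, -8) and (-8, 4)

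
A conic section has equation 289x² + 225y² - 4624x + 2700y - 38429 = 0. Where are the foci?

289(x² - 16x) + 225(y² + 12y) = 38429
Complete the square: 289(x - 8)² + 225(y + 6)² = 38429 + 18496 + 8100 = 65025
Divide by 65025: (x - 8)²/225 + (y + 6)²/289 = 1
Ellipse, center (8, -6), major axis vertical; a² = 289, b² = 225.
c² = a² - b² = 289 - 225 = 64, so c = 8.
Foci lie on the vertical axis through the center: (h, k ± c).

(8, -14) and (8, 2)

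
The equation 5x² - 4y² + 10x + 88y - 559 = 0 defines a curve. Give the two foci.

Rearranging, 5(x² + 2x) -4(y² - 22y) = 559.
Complete the square: 5(x + 1)² -4(y - 11)² = 559 + 5 - 484 = 80
Divide by 80: (x + 1)²/16 - (y - 11)²/20 = 1
Hyperbola, center (-1, 11), transverse axis horizontal; a² = 16, b² = 20.
c² = a² + b² = 16 + 20 = 36, so c = 6.
Foci lie on the horizontal axis through the center: (h ± c, k).

(-7, 11) and (5, 11)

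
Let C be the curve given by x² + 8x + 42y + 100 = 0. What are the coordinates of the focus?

Only x is squared. Complete the square in x: (x + 4)² = -42(y + 2).
Vertex (-4, -2); 4p = -42 so p = -21/2. Opens down.
Focus is p units from the vertex along the axis: (h, k + p).

(-4, -25/2)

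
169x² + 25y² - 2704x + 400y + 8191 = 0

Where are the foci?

169(x² - 16x) + 25(y² + 16y) = -8191
Complete the square: 169(x - 8)² + 25(y + 8)² = -8191 + 10816 + 1600 = 4225
Divide by 4225: (x - 8)²/25 + (y + 8)²/169 = 1
Ellipse, center (8, -8), major axis vertical; a² = 169, b² = 25.
c² = a² - b² = 169 - 25 = 144, so c = 12.
Foci lie on the vertical axis through the center: (h, k ± c).

(8, -20) and (8, 4)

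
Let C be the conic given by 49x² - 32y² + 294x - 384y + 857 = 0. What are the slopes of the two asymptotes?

7√2/8 and -7√2/8

Group the x- and y-terms: 49(x² + 6x) -32(y² + 12y) = -857
Complete the square in x and y: 49(x + 3)² -32(y + 6)² = -857 + 441 - 1152 = -1568
Dividing both sides by -1568: (y + 6)²/49 - (x + 3)²/32 = 1
Hyperbola, center (-3, -6), transverse axis vertical; a² = 49, b² = 32.
For a vertical hyperbola the asymptotes have slope ±a/b.
Here that is ±7/4√2 = ±7√2/8.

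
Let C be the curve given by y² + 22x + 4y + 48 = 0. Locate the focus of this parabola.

Only y is squared. Complete the square in y: (y + 2)² = -22(x + 2).
Vertex (-2, -2); 4p = -22 so p = -11/2. Opens left.
Focus is p units from the vertex along the axis: (h + p, k).

(-15/2, -2)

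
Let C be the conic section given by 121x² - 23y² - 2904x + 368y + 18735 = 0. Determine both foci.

Group the x- and y-terms: 121(x² - 24x) -23(y² - 16y) = -18735
Complete the square: 121(x - 12)² -23(y - 8)² = -18735 + 17424 - 1472 = -2783
Divide through by -2783 to get (y - 8)²/121 - (x - 12)²/23 = 1.
Hyperbola, center (12, 8), transverse axis vertical; a² = 121, b² = 23.
c² = a² + b² = 121 + 23 = 144, so c = 12.
Foci lie on the vertical axis through the center: (h, k ± c).

(12, -4) and (12, 20)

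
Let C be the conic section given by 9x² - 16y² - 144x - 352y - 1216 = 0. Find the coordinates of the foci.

(8, -16) and (8, -6)

Group the x- and y-terms: 9(x² - 16x) -16(y² + 22y) = 1216
Completing the square gives 9(x - 8)² -16(y + 11)² = 1216 + 576 - 1936 = -144.
Dividing both sides by -144: (y + 11)²/9 - (x - 8)²/16 = 1
Hyperbola, center (8, -11), transverse axis vertical; a² = 9, b² = 16.
c² = a² + b² = 9 + 16 = 25, so c = 5.
Foci lie on the vertical axis through the center: (h, k ± c).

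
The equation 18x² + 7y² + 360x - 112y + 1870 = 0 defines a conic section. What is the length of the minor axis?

Collect terms: 18(x² + 20x) + 7(y² - 16y) = -1870
Complete the square: 18(x + 10)² + 7(y - 8)² = -1870 + 1800 + 448 = 378
Divide through by 378 to get (x + 10)²/21 + (y - 8)²/54 = 1.
Ellipse, center (-10, 8), major axis vertical; a² = 54, b² = 21.
b² = 21 so b = √21; the minor axis has length 2b = 2√21.

2√21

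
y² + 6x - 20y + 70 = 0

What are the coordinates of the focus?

(7/2, 10)

Only y is squared. Complete the square in y: (y - 10)² = -6(x - 5).
Vertex (5, 10); 4p = -6 so p = -3/2. Opens left.
Focus is p units from the vertex along the axis: (h + p, k).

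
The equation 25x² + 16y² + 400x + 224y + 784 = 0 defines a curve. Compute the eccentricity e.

Group the x- and y-terms: 25(x² + 16x) + 16(y² + 14y) = -784
Complete the square: 25(x + 8)² + 16(y + 7)² = -784 + 1600 + 784 = 1600
Dividing both sides by 1600: (x + 8)²/64 + (y + 7)²/100 = 1
Ellipse, center (-8, -7), major axis vertical; a² = 100, b² = 64.
c² = a² - b² = 36, so c = 6.
e = c/a = 6/10 = 3/5.

e = 3/5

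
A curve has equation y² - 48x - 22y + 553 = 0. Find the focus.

(21, 11)

Only y is squared. Complete the square in y: (y - 11)² = 48(x - 9).
Vertex (9, 11); 4p = 48 so p = 12. Opens right.
Focus is p units from the vertex along the axis: (h + p, k).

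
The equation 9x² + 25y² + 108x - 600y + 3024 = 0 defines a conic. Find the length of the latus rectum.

36/5

9(x² + 12x) + 25(y² - 24y) = -3024
Completing the square gives 9(x + 6)² + 25(y - 12)² = -3024 + 324 + 3600 = 900.
Divide by 900: (x + 6)²/100 + (y - 12)²/36 = 1
Ellipse, center (-6, 12), major axis horizontal; a² = 100, b² = 36.
Latus rectum length = 2b²/a = 2·36/10 = 36/5.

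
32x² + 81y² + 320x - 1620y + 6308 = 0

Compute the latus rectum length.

Group the x- and y-terms: 32(x² + 10x) + 81(y² - 20y) = -6308
Complete the square: 32(x + 5)² + 81(y - 10)² = -6308 + 800 + 8100 = 2592
Divide through by 2592 to get (x + 5)²/81 + (y - 10)²/32 = 1.
Ellipse, center (-5, 10), major axis horizontal; a² = 81, b² = 32.
Latus rectum length = 2b²/a = 2·32/9 = 64/9.

64/9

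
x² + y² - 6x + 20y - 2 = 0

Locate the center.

Group the x- and y-terms: (x² - 6x) + (y² + 20y) = 2
Completing the square gives (x - 3)² + (y + 10)² = 2 + 9 + 100 = 111.
So (x - 3)² + (y + 10)² = 111.
Circle centered at (3, -10) with r² = 111.

(3, -10)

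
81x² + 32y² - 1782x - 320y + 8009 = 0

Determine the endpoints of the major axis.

81(x² - 22x) + 32(y² - 10y) = -8009
Completing the square gives 81(x - 11)² + 32(y - 5)² = -8009 + 9801 + 800 = 2592.
Dividing both sides by 2592: (x - 11)²/32 + (y - 5)²/81 = 1
Ellipse, center (11, 5), major axis vertical; a² = 81, b² = 32.
a = 9. Vertices at (h, k ± a).

(11, -4) and (11, 14)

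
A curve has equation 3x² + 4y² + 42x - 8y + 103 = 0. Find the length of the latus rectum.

6

Rearranging, 3(x² + 14x) + 4(y² - 2y) = -103.
3(x + 7)² + 4(y - 1)² = -103 + 147 + 4 = 48
Divide through by 48 to get (x + 7)²/16 + (y - 1)²/12 = 1.
Ellipse, center (-7, 1), major axis horizontal; a² = 16, b² = 12.
Latus rectum length = 2b²/a = 2·12/4 = 6.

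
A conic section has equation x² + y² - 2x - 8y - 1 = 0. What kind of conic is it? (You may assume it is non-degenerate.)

No xy term. Coefficients of x² and y² are A = 1, C = 1.
A = C (same sign) ⇒ circle.

circle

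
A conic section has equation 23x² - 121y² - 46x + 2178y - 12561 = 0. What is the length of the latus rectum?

Group the x- and y-terms: 23(x² - 2x) -121(y² - 18y) = 12561
Complete the square: 23(x - 1)² -121(y - 9)² = 12561 + 23 - 9801 = 2783
Divide through by 2783 to get (x - 1)²/121 - (y - 9)²/23 = 1.
Hyperbola, center (1, 9), transverse axis horizontal; a² = 121, b² = 23.
Latus rectum length = 2b²/a = 2·23/11 = 46/11.

46/11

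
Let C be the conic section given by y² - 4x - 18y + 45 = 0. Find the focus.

Only y is squared. Complete the square in y: (y - 9)² = 4(x + 9).
Vertex (-9, 9); 4p = 4 so p = 1. Opens right.
Focus is p units from the vertex along the axis: (h + p, k).

(-8, 9)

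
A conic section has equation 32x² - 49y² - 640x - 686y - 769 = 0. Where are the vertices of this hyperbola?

(3, -7) and (17, -7)

Group the x- and y-terms: 32(x² - 20x) -49(y² + 14y) = 769
Complete the square: 32(x - 10)² -49(y + 7)² = 769 + 3200 - 2401 = 1568
Divide through by 1568 to get (x - 10)²/49 - (y + 7)²/32 = 1.
Hyperbola, center (10, -7), transverse axis horizontal; a² = 49, b² = 32.
a = 7. Vertices at (h ± a, k).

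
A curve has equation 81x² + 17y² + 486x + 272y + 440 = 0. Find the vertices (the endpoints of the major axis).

(-3, -17) and (-3, 1)

Rearranging, 81(x² + 6x) + 17(y² + 16y) = -440.
81(x + 3)² + 17(y + 8)² = -440 + 729 + 1088 = 1377
Divide through by 1377 to get (x + 3)²/17 + (y + 8)²/81 = 1.
Ellipse, center (-3, -8), major axis vertical; a² = 81, b² = 17.
a = 9. Vertices at (h, k ± a).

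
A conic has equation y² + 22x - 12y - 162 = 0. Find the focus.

Only y is squared. Complete the square in y: (y - 6)² = -22(x - 9).
Vertex (9, 6); 4p = -22 so p = -11/2. Opens left.
Focus is p units from the vertex along the axis: (h + p, k).

(7/2, 6)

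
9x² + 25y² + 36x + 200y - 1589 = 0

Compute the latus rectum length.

9(x² + 4x) + 25(y² + 8y) = 1589
Complete the square in x and y: 9(x + 2)² + 25(y + 4)² = 1589 + 36 + 400 = 2025
Divide by 2025: (x + 2)²/225 + (y + 4)²/81 = 1
Ellipse, center (-2, -4), major axis horizontal; a² = 225, b² = 81.
Latus rectum length = 2b²/a = 2·81/15 = 54/5.

54/5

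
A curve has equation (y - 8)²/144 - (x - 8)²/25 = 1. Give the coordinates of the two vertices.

(8, -4) and (8, 20)

Center (8, 8). The positive term is the y-term, so the transverse axis is vertical; a² = 144, b² = 25.
a = 12. Vertices at (h, k ± a).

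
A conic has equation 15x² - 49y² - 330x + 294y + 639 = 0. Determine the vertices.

(4, 3) and (18, 3)

Rearranging, 15(x² - 22x) -49(y² - 6y) = -639.
Completing the square gives 15(x - 11)² -49(y - 3)² = -639 + 1815 - 441 = 735.
Divide by 735: (x - 11)²/49 - (y - 3)²/15 = 1
Hyperbola, center (11, 3), transverse axis horizontal; a² = 49, b² = 15.
a = 7. Vertices at (h ± a, k).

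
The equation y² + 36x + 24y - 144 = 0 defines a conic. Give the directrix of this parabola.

Only y is squared. Complete the square in y: (y + 12)² = -36(x - 8).
Vertex (8, -12); 4p = -36 so p = -9. Opens left.
Directrix is the vertical line x = h − p = 8 − (-9) = 17.

x = 17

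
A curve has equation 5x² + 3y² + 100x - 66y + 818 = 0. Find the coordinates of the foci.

(-10, 11 - √6) and (-10, 11 + √6)

Rearranging, 5(x² + 20x) + 3(y² - 22y) = -818.
Complete the square: 5(x + 10)² + 3(y - 11)² = -818 + 500 + 363 = 45
Divide through by 45 to get (x + 10)²/9 + (y - 11)²/15 = 1.
Ellipse, center (-10, 11), major axis vertical; a² = 15, b² = 9.
c² = a² - b² = 15 - 9 = 6, so c = √6.
Foci lie on the vertical axis through the center: (h, k ± c).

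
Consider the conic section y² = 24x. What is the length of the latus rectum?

24

Vertex (0, 0); 4p = 24 so p = 6. Opens right.
Latus rectum length = |4p| = 24.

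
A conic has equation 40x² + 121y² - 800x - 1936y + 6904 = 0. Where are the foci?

Rearranging, 40(x² - 20x) + 121(y² - 16y) = -6904.
40(x - 10)² + 121(y - 8)² = -6904 + 4000 + 7744 = 4840
Divide through by 4840 to get (x - 10)²/121 + (y - 8)²/40 = 1.
Ellipse, center (10, 8), major axis horizontal; a² = 121, b² = 40.
c² = a² - b² = 121 - 40 = 81, so c = 9.
Foci lie on the horizontal axis through the center: (h ± c, k).

(1, 8) and (19, 8)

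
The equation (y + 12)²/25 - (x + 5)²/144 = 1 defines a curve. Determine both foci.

Center (-5, -12). The positive term is the y-term, so the transverse axis is vertical; a² = 25, b² = 144.
c² = a² + b² = 25 + 144 = 169, so c = 13.
Foci lie on the vertical axis through the center: (h, k ± c).

(-5, -25) and (-5, 1)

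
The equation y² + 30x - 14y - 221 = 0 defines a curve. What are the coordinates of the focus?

(3/2, 7)

Only y is squared. Complete the square in y: (y - 7)² = -30(x - 9).
Vertex (9, 7); 4p = -30 so p = -15/2. Opens left.
Focus is p units from the vertex along the axis: (h + p, k).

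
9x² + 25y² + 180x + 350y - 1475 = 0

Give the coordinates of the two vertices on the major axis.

Group: 9(x² + 20x) + 25(y² + 14y) = 1475
9(x + 10)² + 25(y + 7)² = 1475 + 900 + 1225 = 3600
Divide by 3600: (x + 10)²/400 + (y + 7)²/144 = 1
Ellipse, center (-10, -7), major axis horizontal; a² = 400, b² = 144.
a = 20. Vertices at (h ± a, k).

(-30, -7) and (10, -7)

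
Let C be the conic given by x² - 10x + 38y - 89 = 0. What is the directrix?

Only x is squared. Complete the square in x: (x - 5)² = -38(y - 3).
Vertex (5, 3); 4p = -38 so p = -19/2. Opens down.
Directrix is the horizontal line y = k − p = 3 − (-19/2) = 25/2.

y = 25/2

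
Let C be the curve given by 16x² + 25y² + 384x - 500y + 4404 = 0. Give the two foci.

Group: 16(x² + 24x) + 25(y² - 20y) = -4404
Completing the square gives 16(x + 12)² + 25(y - 10)² = -4404 + 2304 + 2500 = 400.
Divide through by 400 to get (x + 12)²/25 + (y - 10)²/16 = 1.
Ellipse, center (-12, 10), major axis horizontal; a² = 25, b² = 16.
c² = a² - b² = 25 - 16 = 9, so c = 3.
Foci lie on the horizontal axis through the center: (h ± c, k).

(-15, 10) and (-9, 10)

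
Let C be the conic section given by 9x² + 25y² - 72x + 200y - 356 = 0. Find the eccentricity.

9(x² - 8x) + 25(y² + 8y) = 356
Completing the square gives 9(x - 4)² + 25(y + 4)² = 356 + 144 + 400 = 900.
Dividing both sides by 900: (x - 4)²/100 + (y + 4)²/36 = 1
Ellipse, center (4, -4), major axis horizontal; a² = 100, b² = 36.
c² = a² - b² = 64, so c = 8.
e = c/a = 8/10 = 4/5.

e = 4/5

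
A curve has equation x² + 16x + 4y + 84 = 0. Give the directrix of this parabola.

Only x is squared. Complete the square in x: (x + 8)² = -4(y + 5).
Vertex (-8, -5); 4p = -4 so p = -1. Opens down.
Directrix is the horizontal line y = k − p = -5 − (-1) = -4.

y = -4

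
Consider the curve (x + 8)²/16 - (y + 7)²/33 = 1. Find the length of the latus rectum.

33/2

Center (-8, -7). The positive term is the x-term, so the transverse axis is horizontal; a² = 16, b² = 33.
Latus rectum length = 2b²/a = 2·33/4 = 33/2.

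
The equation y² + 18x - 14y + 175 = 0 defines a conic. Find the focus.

(-23/2, 7)

Only y is squared. Complete the square in y: (y - 7)² = -18(x + 7).
Vertex (-7, 7); 4p = -18 so p = -9/2. Opens left.
Focus is p units from the vertex along the axis: (h + p, k).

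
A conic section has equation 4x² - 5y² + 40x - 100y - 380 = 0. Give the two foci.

(-5, -13) and (-5, -7)

Group: 4(x² + 10x) -5(y² + 20y) = 380
Complete the square: 4(x + 5)² -5(y + 10)² = 380 + 100 - 500 = -20
Divide by -20: (y + 10)²/4 - (x + 5)²/5 = 1
Hyperbola, center (-5, -10), transverse axis vertical; a² = 4, b² = 5.
c² = a² + b² = 4 + 5 = 9, so c = 3.
Foci lie on the vertical axis through the center: (h, k ± c).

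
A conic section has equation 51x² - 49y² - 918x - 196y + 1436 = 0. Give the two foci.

(-1, -2) and (19, -2)

51(x² - 18x) -49(y² + 4y) = -1436
Completing the square gives 51(x - 9)² -49(y + 2)² = -1436 + 4131 - 196 = 2499.
Dividing both sides by 2499: (x - 9)²/49 - (y + 2)²/51 = 1
Hyperbola, center (9, -2), transverse axis horizontal; a² = 49, b² = 51.
c² = a² + b² = 49 + 51 = 100, so c = 10.
Foci lie on the horizontal axis through the center: (h ± c, k).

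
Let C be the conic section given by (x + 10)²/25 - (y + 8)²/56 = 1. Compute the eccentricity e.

Center (-10, -8). The positive term is the x-term, so the transverse axis is horizontal; a² = 25, b² = 56.
c² = a² + b² = 81, so c = 9.
e = c/a = 9/5.

e = 9/5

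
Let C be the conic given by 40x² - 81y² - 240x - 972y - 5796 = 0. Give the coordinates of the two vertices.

Group the x- and y-terms: 40(x² - 6x) -81(y² + 12y) = 5796
Completing the square gives 40(x - 3)² -81(y + 6)² = 5796 + 360 - 2916 = 3240.
Divide by 3240: (x - 3)²/81 - (y + 6)²/40 = 1
Hyperbola, center (3, -6), transverse axis horizontal; a² = 81, b² = 40.
a = 9. Vertices at (h ± a, k).

(-6, -6) and (12, -6)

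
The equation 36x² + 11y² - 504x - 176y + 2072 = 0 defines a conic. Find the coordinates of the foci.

(7, 3) and (7, 13)

Collect terms: 36(x² - 14x) + 11(y² - 16y) = -2072
Complete the square: 36(x - 7)² + 11(y - 8)² = -2072 + 1764 + 704 = 396
Divide by 396: (x - 7)²/11 + (y - 8)²/36 = 1
Ellipse, center (7, 8), major axis vertical; a² = 36, b² = 11.
c² = a² - b² = 36 - 11 = 25, so c = 5.
Foci lie on the vertical axis through the center: (h, k ± c).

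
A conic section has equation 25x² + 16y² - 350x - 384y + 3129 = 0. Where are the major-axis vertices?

Rearranging, 25(x² - 14x) + 16(y² - 24y) = -3129.
Completing the square gives 25(x - 7)² + 16(y - 12)² = -3129 + 1225 + 2304 = 400.
Divide through by 400 to get (x - 7)²/16 + (y - 12)²/25 = 1.
Ellipse, center (7, 12), major axis vertical; a² = 25, b² = 16.
a = 5. Vertices at (h, k ± a).

(7, 7) and (7, 17)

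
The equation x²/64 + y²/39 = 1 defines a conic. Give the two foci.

(-5, 0) and (5, 0)

Center (0, 0). The larger denominator 64 sits under the x-term, so the major axis is horizontal; a² = 64, b² = 39.
c² = a² - b² = 64 - 39 = 25, so c = 5.
Foci lie on the horizontal axis through the center: (h ± c, k).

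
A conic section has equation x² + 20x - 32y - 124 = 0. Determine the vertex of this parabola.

Only x is squared. Complete the square in x: (x + 10)² = 32(y + 7).
Vertex (-10, -7); 4p = 32 so p = 8. Opens up.

(-10, -7)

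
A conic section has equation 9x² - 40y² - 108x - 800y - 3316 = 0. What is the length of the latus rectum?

80/3

Collect terms: 9(x² - 12x) -40(y² + 20y) = 3316
9(x - 6)² -40(y + 10)² = 3316 + 324 - 4000 = -360
Divide by -360: (y + 10)²/9 - (x - 6)²/40 = 1
Hyperbola, center (6, -10), transverse axis vertical; a² = 9, b² = 40.
Latus rectum length = 2b²/a = 2·40/3 = 80/3.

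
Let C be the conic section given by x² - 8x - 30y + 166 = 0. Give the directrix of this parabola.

y = -5/2

Only x is squared. Complete the square in x: (x - 4)² = 30(y - 5).
Vertex (4, 5); 4p = 30 so p = 15/2. Opens up.
Directrix is the horizontal line y = k − p = 5 − (15/2) = -5/2.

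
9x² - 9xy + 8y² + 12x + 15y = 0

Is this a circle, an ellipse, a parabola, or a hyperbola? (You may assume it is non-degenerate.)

A = 9, B = -9, C = 8.
Discriminant B² − 4AC = (-9)² − 4·9·8 = -207.
B² − 4AC < 0 ⇒ ellipse.

ellipse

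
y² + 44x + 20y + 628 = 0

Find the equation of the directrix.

x = -1

Only y is squared. Complete the square in y: (y + 10)² = -44(x + 12).
Vertex (-12, -10); 4p = -44 so p = -11. Opens left.
Directrix is the vertical line x = h − p = -12 − (-11) = -1.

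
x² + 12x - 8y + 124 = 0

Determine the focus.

Only x is squared. Complete the square in x: (x + 6)² = 8(y - 11).
Vertex (-6, 11); 4p = 8 so p = 2. Opens up.
Focus is p units from the vertex along the axis: (h, k + p).

(-6, 13)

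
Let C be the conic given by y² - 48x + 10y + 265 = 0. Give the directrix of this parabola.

x = -7

Only y is squared. Complete the square in y: (y + 5)² = 48(x - 5).
Vertex (5, -5); 4p = 48 so p = 12. Opens right.
Directrix is the vertical line x = h − p = 5 − (12) = -7.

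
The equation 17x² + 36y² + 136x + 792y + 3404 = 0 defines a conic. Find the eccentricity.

17(x² + 8x) + 36(y² + 22y) = -3404
Complete the square in x and y: 17(x + 4)² + 36(y + 11)² = -3404 + 272 + 4356 = 1224
Divide by 1224: (x + 4)²/72 + (y + 11)²/34 = 1
Ellipse, center (-4, -11), major axis horizontal; a² = 72, b² = 34.
c² = a² - b² = 38, so c = √38.
e = c/a = √38/6√2 = √19/6.

e = √19/6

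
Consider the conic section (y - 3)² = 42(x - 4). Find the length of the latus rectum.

Vertex (4, 3); 4p = 42 so p = 21/2. Opens right.
Latus rectum length = |4p| = 42.

42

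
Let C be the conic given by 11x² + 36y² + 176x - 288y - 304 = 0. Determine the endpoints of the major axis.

(-20, 4) and (4, 4)

11(x² + 16x) + 36(y² - 8y) = 304
Complete the square in x and y: 11(x + 8)² + 36(y - 4)² = 304 + 704 + 576 = 1584
Dividing both sides by 1584: (x + 8)²/144 + (y - 4)²/44 = 1
Ellipse, center (-8, 4), major axis horizontal; a² = 144, b² = 44.
a = 12. Vertices at (h ± a, k).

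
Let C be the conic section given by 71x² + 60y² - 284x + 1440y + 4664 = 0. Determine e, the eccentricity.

e = √781/71

71(x² - 4x) + 60(y² + 24y) = -4664
Complete the square in x and y: 71(x - 2)² + 60(y + 12)² = -4664 + 284 + 8640 = 4260
Divide by 4260: (x - 2)²/60 + (y + 12)²/71 = 1
Ellipse, center (2, -12), major axis vertical; a² = 71, b² = 60.
c² = a² - b² = 11, so c = √11.
e = c/a = √11/√71 = √781/71.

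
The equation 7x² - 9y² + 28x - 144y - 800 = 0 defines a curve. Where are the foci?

(-10, -8) and (6, -8)

Collect terms: 7(x² + 4x) -9(y² + 16y) = 800
7(x + 2)² -9(y + 8)² = 800 + 28 - 576 = 252
Divide by 252: (x + 2)²/36 - (y + 8)²/28 = 1
Hyperbola, center (-2, -8), transverse axis horizontal; a² = 36, b² = 28.
c² = a² + b² = 36 + 28 = 64, so c = 8.
Foci lie on the horizontal axis through the center: (h ± c, k).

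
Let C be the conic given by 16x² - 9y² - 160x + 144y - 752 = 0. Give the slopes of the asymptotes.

4/3 and -4/3

Group the x- and y-terms: 16(x² - 10x) -9(y² - 16y) = 752
Complete the square: 16(x - 5)² -9(y - 8)² = 752 + 400 - 576 = 576
Dividing both sides by 576: (x - 5)²/36 - (y - 8)²/64 = 1
Hyperbola, center (5, 8), transverse axis horizontal; a² = 36, b² = 64.
For a horizontal hyperbola the asymptotes have slope ±b/a.
Here that is ±8/6 = ±4/3.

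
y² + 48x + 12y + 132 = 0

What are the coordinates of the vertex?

(-2, -6)

Only y is squared. Complete the square in y: (y + 6)² = -48(x + 2).
Vertex (-2, -6); 4p = -48 so p = -12. Opens left.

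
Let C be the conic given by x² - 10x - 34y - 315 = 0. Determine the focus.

Only x is squared. Complete the square in x: (x - 5)² = 34(y + 10).
Vertex (5, -10); 4p = 34 so p = 17/2. Opens up.
Focus is p units from the vertex along the axis: (h, k + p).

(5, -3/2)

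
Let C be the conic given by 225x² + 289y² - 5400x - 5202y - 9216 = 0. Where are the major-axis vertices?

225(x² - 24x) + 289(y² - 18y) = 9216
Complete the square in x and y: 225(x - 12)² + 289(y - 9)² = 9216 + 32400 + 23409 = 65025
Divide by 65025: (x - 12)²/289 + (y - 9)²/225 = 1
Ellipse, center (12, 9), major axis horizontal; a² = 289, b² = 225.
a = 17. Vertices at (h ± a, k).

(-5, 9) and (29, 9)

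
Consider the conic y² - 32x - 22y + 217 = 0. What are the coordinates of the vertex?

(3, 11)

Only y is squared. Complete the square in y: (y - 11)² = 32(x - 3).
Vertex (3, 11); 4p = 32 so p = 8. Opens right.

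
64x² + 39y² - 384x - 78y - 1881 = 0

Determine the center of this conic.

(3, 1)

Group: 64(x² - 6x) + 39(y² - 2y) = 1881
64(x - 3)² + 39(y - 1)² = 1881 + 576 + 39 = 2496
Divide by 2496: (x - 3)²/39 + (y - 1)²/64 = 1
Ellipse with center (3, 1).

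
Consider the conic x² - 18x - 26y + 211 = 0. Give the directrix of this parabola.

y = -3/2

Only x is squared. Complete the square in x: (x - 9)² = 26(y - 5).
Vertex (9, 5); 4p = 26 so p = 13/2. Opens up.
Directrix is the horizontal line y = k − p = 5 − (13/2) = -3/2.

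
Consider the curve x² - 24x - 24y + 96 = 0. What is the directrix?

y = -8

Only x is squared. Complete the square in x: (x - 12)² = 24(y + 2).
Vertex (12, -2); 4p = 24 so p = 6. Opens up.
Directrix is the horizontal line y = k − p = -2 − (6) = -8.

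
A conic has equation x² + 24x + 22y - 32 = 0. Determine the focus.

Only x is squared. Complete the square in x: (x + 12)² = -22(y - 8).
Vertex (-12, 8); 4p = -22 so p = -11/2. Opens down.
Focus is p units from the vertex along the axis: (h, k + p).

(-12, 5/2)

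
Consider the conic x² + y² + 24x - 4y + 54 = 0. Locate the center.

(-12, 2)

Group: (x² + 24x) + (y² - 4y) = -54
Complete the square in x and y: (x + 12)² + (y - 2)² = -54 + 144 + 4 = 94
So (x + 12)² + (y - 2)² = 94.
Circle centered at (-12, 2) with r² = 94.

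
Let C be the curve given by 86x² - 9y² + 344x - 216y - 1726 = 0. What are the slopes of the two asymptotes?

Rearranging, 86(x² + 4x) -9(y² + 24y) = 1726.
86(x + 2)² -9(y + 12)² = 1726 + 344 - 1296 = 774
Divide by 774: (x + 2)²/9 - (y + 12)²/86 = 1
Hyperbola, center (-2, -12), transverse axis horizontal; a² = 9, b² = 86.
For a horizontal hyperbola the asymptotes have slope ±b/a.
Here that is ±√86/3.

√86/3 and -√86/3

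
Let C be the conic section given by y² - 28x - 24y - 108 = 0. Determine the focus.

Only y is squared. Complete the square in y: (y - 12)² = 28(x + 9).
Vertex (-9, 12); 4p = 28 so p = 7. Opens right.
Focus is p units from the vertex along the axis: (h + p, k).

(-2, 12)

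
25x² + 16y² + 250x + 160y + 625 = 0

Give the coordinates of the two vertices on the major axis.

25(x² + 10x) + 16(y² + 10y) = -625
Completing the square gives 25(x + 5)² + 16(y + 5)² = -625 + 625 + 400 = 400.
Dividing both sides by 400: (x + 5)²/16 + (y + 5)²/25 = 1
Ellipse, center (-5, -5), major axis vertical; a² = 25, b² = 16.
a = 5. Vertices at (h, k ± a).

(-5, -10) and (-5, 0)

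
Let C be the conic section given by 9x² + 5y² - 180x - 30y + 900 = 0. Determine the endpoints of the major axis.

Group the x- and y-terms: 9(x² - 20x) + 5(y² - 6y) = -900
Completing the square gives 9(x - 10)² + 5(y - 3)² = -900 + 900 + 45 = 45.
Dividing both sides by 45: (x - 10)²/5 + (y - 3)²/9 = 1
Ellipse, center (10, 3), major axis vertical; a² = 9, b² = 5.
a = 3. Vertices at (h, k ± a).

(10, 0) and (10, 6)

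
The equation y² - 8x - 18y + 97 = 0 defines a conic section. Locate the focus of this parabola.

(4, 9)

Only y is squared. Complete the square in y: (y - 9)² = 8(x - 2).
Vertex (2, 9); 4p = 8 so p = 2. Opens right.
Focus is p units from the vertex along the axis: (h + p, k).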